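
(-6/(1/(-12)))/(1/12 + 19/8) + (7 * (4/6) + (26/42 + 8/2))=15931/413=38.57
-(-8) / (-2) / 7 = -4 / 7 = -0.57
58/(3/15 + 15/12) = 40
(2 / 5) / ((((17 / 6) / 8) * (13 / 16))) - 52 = -55924 / 1105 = -50.61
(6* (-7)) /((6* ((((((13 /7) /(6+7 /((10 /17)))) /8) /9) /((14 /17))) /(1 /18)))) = -245588 /1105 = -222.25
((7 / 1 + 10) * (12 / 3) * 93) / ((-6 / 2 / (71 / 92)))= -37417 / 23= -1626.83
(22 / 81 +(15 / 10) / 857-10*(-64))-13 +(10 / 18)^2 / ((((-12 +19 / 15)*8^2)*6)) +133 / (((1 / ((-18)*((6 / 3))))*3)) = -1385807684405 / 1430545536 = -968.73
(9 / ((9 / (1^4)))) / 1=1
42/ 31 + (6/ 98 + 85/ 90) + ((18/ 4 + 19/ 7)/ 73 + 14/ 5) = 26243627/ 4989915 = 5.26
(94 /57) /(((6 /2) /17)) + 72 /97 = 10.09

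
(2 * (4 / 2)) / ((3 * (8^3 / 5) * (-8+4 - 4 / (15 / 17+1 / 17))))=-0.00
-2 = -2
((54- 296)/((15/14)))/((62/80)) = -27104/93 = -291.44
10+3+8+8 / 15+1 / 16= 5183 / 240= 21.60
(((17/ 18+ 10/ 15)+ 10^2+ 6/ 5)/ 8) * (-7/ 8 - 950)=-70387571/ 5760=-12220.06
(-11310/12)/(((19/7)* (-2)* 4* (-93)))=-13195/28272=-0.47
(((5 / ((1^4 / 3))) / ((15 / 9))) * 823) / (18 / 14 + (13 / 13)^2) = 51849 / 16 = 3240.56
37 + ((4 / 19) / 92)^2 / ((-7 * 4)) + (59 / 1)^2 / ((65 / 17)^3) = 145780345944071 / 1468456125500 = 99.27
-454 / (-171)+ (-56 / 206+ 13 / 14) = 816605 / 246582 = 3.31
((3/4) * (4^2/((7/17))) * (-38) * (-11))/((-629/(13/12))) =-5434/259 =-20.98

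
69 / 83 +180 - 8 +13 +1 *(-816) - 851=-122937 / 83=-1481.17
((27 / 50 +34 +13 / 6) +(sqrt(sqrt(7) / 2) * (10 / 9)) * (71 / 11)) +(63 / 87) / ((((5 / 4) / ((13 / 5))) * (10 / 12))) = 355 * sqrt(2) * 7^(1 / 4) / 99 +418841 / 10875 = 46.76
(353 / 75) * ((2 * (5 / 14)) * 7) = 353 / 15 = 23.53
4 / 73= 0.05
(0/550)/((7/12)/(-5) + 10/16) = 0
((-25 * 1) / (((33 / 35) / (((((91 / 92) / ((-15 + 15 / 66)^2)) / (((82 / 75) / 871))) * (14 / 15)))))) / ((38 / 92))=-216.34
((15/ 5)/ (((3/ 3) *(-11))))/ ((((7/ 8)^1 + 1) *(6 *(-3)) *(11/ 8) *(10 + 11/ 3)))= 32/ 74415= 0.00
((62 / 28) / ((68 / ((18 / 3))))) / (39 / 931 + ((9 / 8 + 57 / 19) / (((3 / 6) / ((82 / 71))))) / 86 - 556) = -1218147 / 3465606247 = -0.00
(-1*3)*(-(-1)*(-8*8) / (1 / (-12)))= -2304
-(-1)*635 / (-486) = -635 / 486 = -1.31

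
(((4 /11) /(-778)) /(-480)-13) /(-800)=13350479 /821568000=0.02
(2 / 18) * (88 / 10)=44 / 45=0.98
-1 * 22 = -22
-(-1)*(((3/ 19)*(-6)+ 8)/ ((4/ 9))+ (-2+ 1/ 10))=13.97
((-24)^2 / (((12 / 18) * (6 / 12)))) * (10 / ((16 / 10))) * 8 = 86400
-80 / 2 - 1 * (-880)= 840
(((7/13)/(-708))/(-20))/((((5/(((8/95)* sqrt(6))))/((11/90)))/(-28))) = -539* sqrt(6)/245919375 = -0.00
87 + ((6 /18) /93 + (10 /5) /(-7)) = 86.72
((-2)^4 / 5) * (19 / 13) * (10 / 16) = 38 / 13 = 2.92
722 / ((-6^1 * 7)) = -361 / 21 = -17.19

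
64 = 64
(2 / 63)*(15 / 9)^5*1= 6250 / 15309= 0.41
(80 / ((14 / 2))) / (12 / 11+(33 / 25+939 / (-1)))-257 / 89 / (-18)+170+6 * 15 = 41743676651 / 160461126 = 260.15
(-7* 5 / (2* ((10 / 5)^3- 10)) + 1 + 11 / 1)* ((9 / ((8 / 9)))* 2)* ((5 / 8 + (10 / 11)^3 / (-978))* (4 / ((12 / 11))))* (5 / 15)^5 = 269774485 / 68162688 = 3.96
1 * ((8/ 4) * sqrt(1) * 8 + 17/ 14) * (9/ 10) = 2169/ 140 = 15.49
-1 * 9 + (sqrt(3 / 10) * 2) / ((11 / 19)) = -9 + 19 * sqrt(30) / 55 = -7.11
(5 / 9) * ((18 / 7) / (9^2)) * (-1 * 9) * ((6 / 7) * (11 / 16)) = -0.09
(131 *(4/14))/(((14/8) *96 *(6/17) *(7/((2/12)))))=2227/148176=0.02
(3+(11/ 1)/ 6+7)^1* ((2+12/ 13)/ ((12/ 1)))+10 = 6029/ 468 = 12.88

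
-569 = -569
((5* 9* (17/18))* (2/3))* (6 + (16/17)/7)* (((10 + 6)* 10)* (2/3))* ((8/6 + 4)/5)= 3737600/189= 19775.66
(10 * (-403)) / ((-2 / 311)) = 626665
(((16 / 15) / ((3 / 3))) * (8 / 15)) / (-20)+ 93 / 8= 104369 / 9000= 11.60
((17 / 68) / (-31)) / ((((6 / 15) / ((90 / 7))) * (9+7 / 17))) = -765 / 27776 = -0.03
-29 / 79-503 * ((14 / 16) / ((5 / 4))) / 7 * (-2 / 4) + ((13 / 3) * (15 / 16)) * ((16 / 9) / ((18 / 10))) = 3685217 / 127980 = 28.80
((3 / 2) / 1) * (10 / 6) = 5 / 2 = 2.50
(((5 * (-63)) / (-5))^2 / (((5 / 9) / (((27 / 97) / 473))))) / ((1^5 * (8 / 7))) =6751269 / 1835240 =3.68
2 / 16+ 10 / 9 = 89 / 72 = 1.24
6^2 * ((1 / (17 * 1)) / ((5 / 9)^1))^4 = 0.00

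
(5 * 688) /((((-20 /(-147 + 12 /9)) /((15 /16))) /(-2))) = -93955 /2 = -46977.50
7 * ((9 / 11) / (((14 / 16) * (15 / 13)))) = 312 / 55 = 5.67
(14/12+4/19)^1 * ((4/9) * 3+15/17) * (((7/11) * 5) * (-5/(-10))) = 620935/127908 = 4.85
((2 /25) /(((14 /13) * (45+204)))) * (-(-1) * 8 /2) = 52 /43575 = 0.00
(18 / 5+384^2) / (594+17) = 737298 / 3055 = 241.34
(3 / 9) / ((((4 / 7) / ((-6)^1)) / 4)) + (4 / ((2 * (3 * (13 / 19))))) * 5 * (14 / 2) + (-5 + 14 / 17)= 10559 / 663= 15.93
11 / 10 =1.10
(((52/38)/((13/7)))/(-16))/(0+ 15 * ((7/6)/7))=-7/380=-0.02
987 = 987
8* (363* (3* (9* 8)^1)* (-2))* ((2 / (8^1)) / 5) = -62726.40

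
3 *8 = 24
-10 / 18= -5 / 9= -0.56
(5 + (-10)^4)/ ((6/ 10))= 16675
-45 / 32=-1.41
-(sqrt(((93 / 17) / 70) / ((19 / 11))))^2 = -1023 / 22610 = -0.05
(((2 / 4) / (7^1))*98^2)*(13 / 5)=8918 / 5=1783.60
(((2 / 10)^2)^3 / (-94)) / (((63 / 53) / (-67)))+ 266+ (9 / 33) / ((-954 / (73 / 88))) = 1262760440883629 / 4747223250000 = 266.00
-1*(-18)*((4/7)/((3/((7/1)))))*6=144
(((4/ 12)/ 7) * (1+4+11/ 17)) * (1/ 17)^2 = 32/ 34391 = 0.00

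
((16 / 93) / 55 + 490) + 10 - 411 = 455251 / 5115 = 89.00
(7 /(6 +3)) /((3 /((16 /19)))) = 112 /513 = 0.22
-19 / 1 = -19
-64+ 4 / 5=-316 / 5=-63.20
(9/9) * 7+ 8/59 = 421/59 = 7.14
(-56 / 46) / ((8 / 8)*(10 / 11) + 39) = -308 / 10097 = -0.03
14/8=7/4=1.75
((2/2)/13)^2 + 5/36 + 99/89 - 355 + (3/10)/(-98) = -23464251791/66330810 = -353.75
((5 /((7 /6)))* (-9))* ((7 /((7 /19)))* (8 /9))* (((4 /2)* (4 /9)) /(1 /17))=-9843.81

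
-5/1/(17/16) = -80/17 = -4.71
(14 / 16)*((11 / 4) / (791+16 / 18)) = 693 / 228064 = 0.00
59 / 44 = 1.34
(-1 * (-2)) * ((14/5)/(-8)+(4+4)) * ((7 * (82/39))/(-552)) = -4879/11960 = -0.41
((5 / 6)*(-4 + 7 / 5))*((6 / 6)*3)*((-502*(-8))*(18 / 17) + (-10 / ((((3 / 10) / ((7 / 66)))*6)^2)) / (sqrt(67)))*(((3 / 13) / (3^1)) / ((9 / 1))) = -4016 / 17 + 6125*sqrt(67) / 212760108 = -236.24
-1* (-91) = 91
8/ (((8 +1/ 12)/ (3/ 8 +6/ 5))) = 756/ 485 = 1.56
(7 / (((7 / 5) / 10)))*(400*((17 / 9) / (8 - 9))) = -340000 / 9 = -37777.78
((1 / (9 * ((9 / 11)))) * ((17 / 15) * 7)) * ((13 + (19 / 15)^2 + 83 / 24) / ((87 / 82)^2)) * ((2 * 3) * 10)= 143085096154 / 137945025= 1037.26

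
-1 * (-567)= 567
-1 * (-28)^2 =-784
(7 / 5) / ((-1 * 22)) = -7 / 110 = -0.06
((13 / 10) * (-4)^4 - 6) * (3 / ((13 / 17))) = 83334 / 65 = 1282.06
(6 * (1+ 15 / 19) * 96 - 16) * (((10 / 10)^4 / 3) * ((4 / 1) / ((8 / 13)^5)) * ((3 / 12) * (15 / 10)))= 447408065 / 77824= 5748.97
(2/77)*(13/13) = 2/77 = 0.03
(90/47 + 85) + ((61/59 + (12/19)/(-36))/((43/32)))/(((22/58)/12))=2762319757/24920951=110.84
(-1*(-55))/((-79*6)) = -55/474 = -0.12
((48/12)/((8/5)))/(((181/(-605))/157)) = -474925/362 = -1311.95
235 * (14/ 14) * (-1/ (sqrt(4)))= -235/ 2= -117.50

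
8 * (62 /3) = 496 /3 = 165.33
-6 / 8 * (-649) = 1947 / 4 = 486.75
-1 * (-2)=2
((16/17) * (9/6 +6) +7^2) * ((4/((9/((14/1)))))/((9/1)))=53368/1377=38.76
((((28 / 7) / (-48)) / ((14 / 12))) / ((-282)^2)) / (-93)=0.00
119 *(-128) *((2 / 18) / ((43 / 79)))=-1203328 / 387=-3109.37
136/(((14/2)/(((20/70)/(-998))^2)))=0.00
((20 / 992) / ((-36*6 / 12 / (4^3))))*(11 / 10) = -22 / 279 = -0.08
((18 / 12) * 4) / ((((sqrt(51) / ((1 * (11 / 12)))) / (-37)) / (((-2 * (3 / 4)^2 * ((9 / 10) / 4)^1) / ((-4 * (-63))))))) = 1221 * sqrt(51) / 304640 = 0.03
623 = 623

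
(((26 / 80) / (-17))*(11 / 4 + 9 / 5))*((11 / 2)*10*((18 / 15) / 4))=-39039 / 27200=-1.44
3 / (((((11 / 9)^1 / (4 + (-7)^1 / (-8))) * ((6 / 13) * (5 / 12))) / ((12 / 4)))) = 41067 / 220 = 186.67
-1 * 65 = -65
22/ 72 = 11/ 36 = 0.31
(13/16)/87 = 13/1392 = 0.01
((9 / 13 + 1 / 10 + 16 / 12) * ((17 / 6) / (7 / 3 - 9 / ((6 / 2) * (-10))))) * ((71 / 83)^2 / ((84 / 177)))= 4191525967 / 1188600504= 3.53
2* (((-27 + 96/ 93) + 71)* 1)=90.06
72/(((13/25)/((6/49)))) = 10800/637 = 16.95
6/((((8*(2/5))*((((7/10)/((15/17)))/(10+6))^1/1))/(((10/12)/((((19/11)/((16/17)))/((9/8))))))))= 742500/38437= 19.32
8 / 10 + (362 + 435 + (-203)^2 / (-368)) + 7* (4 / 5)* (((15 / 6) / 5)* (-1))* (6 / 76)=4793701 / 6992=685.60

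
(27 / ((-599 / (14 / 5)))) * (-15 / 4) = 567 / 1198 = 0.47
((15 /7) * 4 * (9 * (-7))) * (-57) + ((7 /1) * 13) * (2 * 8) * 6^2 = 83196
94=94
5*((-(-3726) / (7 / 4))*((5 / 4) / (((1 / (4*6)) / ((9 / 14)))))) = 10060200 / 49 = 205310.20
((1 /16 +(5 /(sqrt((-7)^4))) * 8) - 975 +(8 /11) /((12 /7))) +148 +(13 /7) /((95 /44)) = -824.84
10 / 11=0.91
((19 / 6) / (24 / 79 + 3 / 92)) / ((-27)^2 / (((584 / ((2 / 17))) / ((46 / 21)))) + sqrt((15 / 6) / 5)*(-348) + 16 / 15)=-18132488508437520*sqrt(2) / 670323467788101557- 434039955306076 / 2010970403364304671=-0.04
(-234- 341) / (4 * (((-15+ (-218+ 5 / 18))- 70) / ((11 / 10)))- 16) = 56925 / 110564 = 0.51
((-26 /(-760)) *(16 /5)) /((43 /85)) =884 /4085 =0.22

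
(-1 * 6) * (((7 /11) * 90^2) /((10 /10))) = -340200 /11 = -30927.27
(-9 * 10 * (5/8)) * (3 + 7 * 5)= -4275/2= -2137.50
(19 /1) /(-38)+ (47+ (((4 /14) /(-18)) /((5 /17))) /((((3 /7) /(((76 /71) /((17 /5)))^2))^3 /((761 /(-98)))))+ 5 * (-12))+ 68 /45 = -5296537720683155779501 /441978326130142891710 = -11.98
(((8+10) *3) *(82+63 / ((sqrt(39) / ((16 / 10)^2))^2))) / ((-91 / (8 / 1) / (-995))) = 64670803488 / 147875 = 437334.26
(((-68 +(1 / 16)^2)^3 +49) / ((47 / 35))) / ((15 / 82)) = -504504139572811 / 394264576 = -1279608.09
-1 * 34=-34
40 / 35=8 / 7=1.14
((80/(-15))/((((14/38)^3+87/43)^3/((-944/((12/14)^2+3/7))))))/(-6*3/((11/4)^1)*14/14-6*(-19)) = 687060425235707638192/152016607197644007699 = 4.52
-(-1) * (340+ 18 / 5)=1718 / 5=343.60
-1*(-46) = 46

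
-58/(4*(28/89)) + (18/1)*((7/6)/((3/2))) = -32.09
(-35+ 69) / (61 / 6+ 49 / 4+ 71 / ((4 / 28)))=408 / 6233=0.07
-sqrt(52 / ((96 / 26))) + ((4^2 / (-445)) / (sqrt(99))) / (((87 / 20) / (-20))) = -13 * sqrt(3) / 6 + 1280 * sqrt(11) / 255519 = -3.74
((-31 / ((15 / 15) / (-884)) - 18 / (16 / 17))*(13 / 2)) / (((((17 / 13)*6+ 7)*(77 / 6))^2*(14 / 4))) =88405083 / 63099806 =1.40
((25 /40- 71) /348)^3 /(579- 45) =-178453547 /11522559246336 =-0.00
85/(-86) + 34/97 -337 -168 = -4218031/8342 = -505.64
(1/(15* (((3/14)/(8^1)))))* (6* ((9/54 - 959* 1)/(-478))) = 322168/10755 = 29.96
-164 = -164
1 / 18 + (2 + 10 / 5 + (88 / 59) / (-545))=2345731 / 578790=4.05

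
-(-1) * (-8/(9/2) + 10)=74/9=8.22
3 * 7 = 21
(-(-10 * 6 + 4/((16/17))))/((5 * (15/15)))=223/20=11.15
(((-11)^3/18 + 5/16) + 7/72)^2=5407.36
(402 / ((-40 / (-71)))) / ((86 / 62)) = 442401 / 860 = 514.42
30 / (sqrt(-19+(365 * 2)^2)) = 10 * sqrt(59209) / 59209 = 0.04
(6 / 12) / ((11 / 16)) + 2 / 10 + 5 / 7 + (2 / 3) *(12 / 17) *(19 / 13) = 2.33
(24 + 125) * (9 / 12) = 447 / 4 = 111.75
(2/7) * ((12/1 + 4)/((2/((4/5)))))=64/35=1.83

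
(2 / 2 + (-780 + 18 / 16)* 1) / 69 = -6223 / 552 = -11.27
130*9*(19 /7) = 22230 /7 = 3175.71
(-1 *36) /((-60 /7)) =21 /5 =4.20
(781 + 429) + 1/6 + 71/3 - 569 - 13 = 3911/6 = 651.83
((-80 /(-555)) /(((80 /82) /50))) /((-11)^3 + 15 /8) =-6560 /1180263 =-0.01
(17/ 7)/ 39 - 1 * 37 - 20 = -15544/ 273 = -56.94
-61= -61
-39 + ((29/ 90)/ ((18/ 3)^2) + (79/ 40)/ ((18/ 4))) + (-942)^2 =2874934451/ 3240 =887325.45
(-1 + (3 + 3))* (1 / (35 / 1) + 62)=2171 / 7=310.14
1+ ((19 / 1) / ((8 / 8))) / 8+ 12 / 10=183 / 40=4.58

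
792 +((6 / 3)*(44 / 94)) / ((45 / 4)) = 792.08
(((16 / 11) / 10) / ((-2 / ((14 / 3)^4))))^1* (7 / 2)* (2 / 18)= -537824 / 40095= -13.41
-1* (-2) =2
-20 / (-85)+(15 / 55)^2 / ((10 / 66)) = 679 / 935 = 0.73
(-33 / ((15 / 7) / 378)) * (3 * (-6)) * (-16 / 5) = -8382528 / 25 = -335301.12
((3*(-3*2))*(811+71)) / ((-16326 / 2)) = 1764 / 907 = 1.94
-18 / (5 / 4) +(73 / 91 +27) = 6098 / 455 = 13.40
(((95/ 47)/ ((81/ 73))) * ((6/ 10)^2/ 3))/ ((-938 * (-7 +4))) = 1387/ 17854830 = 0.00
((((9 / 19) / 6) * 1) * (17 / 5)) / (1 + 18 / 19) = 51 / 370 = 0.14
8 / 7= 1.14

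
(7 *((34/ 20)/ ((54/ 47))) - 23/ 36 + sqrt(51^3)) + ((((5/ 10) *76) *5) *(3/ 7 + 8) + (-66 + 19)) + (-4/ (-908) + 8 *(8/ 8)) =51 *sqrt(51) + 337250078/ 214515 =1936.36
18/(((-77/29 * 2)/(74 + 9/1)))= -21663/77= -281.34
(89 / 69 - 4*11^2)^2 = 1109356249 / 4761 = 233009.08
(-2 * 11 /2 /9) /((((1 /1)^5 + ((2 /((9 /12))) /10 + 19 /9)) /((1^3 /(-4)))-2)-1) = 55 /743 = 0.07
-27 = -27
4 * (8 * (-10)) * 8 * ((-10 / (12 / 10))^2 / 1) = -1600000 / 9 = -177777.78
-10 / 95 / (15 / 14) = -28 / 285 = -0.10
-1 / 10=-0.10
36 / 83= 0.43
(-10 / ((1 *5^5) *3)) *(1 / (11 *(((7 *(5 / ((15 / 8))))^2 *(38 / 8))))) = -3 / 51205000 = -0.00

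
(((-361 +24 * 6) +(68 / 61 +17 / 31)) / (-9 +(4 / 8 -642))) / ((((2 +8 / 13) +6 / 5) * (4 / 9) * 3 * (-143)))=-3054015 / 6711401048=-0.00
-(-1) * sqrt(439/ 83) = sqrt(36437)/ 83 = 2.30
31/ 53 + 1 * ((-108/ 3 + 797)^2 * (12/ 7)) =368321173/ 371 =992779.44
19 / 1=19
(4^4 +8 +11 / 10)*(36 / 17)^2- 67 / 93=159663049 / 134385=1188.10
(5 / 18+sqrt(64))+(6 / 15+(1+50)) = 5371 / 90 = 59.68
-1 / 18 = -0.06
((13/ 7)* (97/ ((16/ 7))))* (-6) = -3783/ 8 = -472.88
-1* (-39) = 39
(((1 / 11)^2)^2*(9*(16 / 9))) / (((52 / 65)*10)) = 2 / 14641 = 0.00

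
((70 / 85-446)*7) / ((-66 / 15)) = 12040 / 17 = 708.24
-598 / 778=-299 / 389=-0.77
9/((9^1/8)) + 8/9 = 80/9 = 8.89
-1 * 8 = -8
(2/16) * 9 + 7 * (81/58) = 2529/232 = 10.90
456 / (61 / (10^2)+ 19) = 45600 / 1961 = 23.25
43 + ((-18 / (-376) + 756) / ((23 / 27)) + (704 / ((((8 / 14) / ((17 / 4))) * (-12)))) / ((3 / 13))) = -960.24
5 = 5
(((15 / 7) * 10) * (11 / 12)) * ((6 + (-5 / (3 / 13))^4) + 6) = 4909189175 / 1134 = 4329090.98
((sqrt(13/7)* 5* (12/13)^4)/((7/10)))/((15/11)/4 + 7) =45619200* sqrt(91)/452034947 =0.96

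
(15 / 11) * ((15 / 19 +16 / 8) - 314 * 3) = -267675 / 209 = -1280.74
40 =40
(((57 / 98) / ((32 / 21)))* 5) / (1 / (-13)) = -11115 / 448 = -24.81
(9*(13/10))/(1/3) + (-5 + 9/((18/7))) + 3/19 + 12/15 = 3283/95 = 34.56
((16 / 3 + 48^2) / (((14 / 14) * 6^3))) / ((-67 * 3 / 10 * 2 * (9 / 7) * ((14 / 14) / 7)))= -212170 / 146529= -1.45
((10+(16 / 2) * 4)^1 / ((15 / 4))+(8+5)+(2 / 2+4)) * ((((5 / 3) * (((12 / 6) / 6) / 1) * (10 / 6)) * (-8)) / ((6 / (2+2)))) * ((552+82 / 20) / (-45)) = 1781.96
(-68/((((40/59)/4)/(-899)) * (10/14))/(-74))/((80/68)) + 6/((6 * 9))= -965698987/166500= -5799.99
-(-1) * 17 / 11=17 / 11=1.55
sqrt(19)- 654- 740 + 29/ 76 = -105915/ 76 + sqrt(19) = -1389.26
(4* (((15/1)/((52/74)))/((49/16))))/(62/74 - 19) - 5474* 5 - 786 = -28157.54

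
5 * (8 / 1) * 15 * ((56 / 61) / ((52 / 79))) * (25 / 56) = 296250 / 793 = 373.58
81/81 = 1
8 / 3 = 2.67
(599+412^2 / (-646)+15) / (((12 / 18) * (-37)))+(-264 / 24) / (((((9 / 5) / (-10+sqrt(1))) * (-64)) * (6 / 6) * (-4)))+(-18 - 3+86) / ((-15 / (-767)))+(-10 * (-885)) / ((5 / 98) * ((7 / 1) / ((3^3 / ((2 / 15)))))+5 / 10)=109397760873779 / 5222491392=20947.43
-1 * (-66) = 66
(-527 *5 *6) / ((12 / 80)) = -105400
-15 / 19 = -0.79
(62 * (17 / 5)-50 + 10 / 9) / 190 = 3643 / 4275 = 0.85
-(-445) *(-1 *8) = -3560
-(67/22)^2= -4489/484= -9.27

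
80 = 80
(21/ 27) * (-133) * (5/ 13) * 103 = -479465/ 117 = -4097.99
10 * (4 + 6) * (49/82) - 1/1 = 2409/41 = 58.76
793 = 793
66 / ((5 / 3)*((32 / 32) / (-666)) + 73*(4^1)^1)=131868 / 583411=0.23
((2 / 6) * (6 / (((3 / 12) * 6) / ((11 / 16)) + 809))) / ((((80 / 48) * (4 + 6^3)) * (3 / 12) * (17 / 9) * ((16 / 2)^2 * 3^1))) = 9 / 121352800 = 0.00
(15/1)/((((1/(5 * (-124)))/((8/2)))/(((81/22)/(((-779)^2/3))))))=-4519800/6675251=-0.68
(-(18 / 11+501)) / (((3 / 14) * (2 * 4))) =-12901 / 44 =-293.20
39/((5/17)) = 663/5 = 132.60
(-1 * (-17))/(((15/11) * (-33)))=-17/45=-0.38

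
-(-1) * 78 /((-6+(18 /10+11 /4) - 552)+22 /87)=-135720 /962563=-0.14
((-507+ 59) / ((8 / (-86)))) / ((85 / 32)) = 154112 / 85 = 1813.08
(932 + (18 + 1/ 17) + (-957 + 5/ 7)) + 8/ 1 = 211/ 119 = 1.77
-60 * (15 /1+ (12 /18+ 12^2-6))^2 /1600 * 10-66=-214105 /24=-8921.04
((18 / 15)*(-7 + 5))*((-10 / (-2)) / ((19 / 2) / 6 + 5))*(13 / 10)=-936 / 395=-2.37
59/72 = 0.82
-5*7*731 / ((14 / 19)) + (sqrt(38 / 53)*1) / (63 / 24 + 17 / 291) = -69445 / 2 + 2328*sqrt(2014) / 331091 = -34722.18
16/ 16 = 1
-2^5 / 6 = -16 / 3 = -5.33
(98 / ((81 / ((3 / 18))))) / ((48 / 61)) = 2989 / 11664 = 0.26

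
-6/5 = -1.20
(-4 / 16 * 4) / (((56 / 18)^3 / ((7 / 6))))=-243 / 6272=-0.04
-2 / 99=-0.02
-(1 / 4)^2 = -1 / 16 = -0.06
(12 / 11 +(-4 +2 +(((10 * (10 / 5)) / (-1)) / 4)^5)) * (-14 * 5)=2406950 / 11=218813.64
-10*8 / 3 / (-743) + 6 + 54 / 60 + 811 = 18231791 / 22290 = 817.94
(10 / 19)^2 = 100 / 361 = 0.28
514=514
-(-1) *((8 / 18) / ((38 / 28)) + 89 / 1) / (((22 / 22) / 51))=259675 / 57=4555.70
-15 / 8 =-1.88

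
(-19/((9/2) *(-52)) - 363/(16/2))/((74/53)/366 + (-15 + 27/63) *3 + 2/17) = 16310501165/15697970808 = 1.04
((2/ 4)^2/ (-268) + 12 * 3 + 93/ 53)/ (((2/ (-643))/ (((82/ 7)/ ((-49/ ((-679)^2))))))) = 532070819654873/ 397712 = 1337829433.50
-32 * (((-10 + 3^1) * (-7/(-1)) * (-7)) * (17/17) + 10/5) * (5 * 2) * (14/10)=-154560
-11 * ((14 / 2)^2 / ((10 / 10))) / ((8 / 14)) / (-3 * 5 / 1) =3773 / 60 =62.88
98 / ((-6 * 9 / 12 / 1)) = -21.78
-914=-914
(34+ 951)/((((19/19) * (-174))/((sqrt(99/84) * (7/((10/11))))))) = -47.32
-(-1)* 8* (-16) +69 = -59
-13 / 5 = -2.60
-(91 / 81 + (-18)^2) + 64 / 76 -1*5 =-506764 / 1539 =-329.28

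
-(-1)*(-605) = -605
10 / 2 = 5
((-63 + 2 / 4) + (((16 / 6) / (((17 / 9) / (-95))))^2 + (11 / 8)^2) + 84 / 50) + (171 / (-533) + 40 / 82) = 4418712986981 / 246459200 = 17928.78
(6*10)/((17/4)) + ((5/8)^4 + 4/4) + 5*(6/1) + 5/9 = 45.83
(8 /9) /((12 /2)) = 4 /27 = 0.15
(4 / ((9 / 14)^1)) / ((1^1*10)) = 28 / 45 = 0.62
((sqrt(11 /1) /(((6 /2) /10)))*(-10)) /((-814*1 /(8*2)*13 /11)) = 800*sqrt(11) /1443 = 1.84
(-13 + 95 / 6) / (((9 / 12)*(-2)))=-1.89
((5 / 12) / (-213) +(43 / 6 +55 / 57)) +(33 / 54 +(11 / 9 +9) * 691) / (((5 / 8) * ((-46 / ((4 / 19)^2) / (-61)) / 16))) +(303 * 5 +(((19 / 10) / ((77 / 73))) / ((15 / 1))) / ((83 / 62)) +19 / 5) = 41218313602372817 / 3390819824700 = 12155.85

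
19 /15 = 1.27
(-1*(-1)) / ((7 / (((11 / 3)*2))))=22 / 21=1.05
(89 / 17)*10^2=8900 / 17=523.53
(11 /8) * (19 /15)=209 /120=1.74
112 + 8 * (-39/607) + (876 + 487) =895013/607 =1474.49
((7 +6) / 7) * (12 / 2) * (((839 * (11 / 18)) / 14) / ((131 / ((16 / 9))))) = 959816 / 173313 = 5.54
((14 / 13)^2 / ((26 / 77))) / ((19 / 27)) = 203742 / 41743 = 4.88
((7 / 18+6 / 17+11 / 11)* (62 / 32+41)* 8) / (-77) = -122057 / 15708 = -7.77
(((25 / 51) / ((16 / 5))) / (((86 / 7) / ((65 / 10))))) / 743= 11375 / 104281536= 0.00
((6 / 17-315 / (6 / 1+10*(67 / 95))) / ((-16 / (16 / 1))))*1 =100257 / 4216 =23.78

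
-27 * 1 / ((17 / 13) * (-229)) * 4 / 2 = 702 / 3893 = 0.18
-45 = -45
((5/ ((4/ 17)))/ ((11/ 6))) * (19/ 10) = 969/ 44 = 22.02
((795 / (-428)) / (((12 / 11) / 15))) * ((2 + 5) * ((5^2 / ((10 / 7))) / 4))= -10712625 / 13696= -782.17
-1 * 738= -738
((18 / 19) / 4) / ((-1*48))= -3 / 608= -0.00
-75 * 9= -675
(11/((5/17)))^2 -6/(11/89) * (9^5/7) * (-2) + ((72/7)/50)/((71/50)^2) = 7961256892433/9703925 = 820416.16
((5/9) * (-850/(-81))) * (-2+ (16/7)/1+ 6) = 187000/5103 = 36.65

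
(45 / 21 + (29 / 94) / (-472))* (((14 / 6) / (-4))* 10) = -3326585 / 266208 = -12.50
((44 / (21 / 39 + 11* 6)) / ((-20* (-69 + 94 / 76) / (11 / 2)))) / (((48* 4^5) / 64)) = 29887 / 8553120000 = 0.00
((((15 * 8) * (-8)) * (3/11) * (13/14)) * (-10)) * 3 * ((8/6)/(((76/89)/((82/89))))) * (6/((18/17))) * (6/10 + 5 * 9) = 208765440/77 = 2711239.48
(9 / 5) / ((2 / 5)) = 9 / 2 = 4.50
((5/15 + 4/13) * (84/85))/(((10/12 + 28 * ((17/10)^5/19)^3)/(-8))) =-5761560000000000000000/14231904757057055095313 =-0.40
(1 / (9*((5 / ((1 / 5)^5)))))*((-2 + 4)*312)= 0.00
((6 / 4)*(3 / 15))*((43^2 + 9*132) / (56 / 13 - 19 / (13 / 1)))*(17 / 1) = 5441.98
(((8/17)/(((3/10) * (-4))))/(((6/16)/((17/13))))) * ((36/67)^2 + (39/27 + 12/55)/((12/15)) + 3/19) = -3411141160/987925653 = -3.45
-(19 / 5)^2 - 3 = -436 / 25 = -17.44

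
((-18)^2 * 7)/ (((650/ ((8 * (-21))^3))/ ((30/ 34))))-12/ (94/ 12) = -758158586568/ 51935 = -14598220.59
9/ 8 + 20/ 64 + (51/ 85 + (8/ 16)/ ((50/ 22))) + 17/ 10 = 1583/ 400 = 3.96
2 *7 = 14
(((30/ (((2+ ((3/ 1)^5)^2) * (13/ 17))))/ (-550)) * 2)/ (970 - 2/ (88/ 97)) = -408/ 163446967645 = -0.00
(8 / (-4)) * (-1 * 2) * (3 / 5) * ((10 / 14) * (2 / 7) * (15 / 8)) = 45 / 49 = 0.92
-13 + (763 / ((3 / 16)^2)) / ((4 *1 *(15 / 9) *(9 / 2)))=710.44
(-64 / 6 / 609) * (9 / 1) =-32 / 203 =-0.16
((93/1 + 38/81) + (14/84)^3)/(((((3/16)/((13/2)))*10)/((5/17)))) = 46319/486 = 95.31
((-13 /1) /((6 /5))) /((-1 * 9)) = 65 /54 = 1.20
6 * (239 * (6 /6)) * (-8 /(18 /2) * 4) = -15296 /3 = -5098.67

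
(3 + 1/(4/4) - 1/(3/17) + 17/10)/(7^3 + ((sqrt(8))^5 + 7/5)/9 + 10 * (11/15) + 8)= 12099/129711112 - 60 * sqrt(2)/16213889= 0.00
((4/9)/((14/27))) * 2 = 12/7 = 1.71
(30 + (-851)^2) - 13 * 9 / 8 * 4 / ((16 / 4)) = 5793731 / 8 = 724216.38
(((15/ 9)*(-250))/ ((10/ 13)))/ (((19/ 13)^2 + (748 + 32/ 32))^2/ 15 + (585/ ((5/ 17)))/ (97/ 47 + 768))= -494051748125/ 34309639588041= -0.01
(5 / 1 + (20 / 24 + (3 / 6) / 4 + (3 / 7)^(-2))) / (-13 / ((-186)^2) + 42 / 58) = 22880449 / 1452278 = 15.75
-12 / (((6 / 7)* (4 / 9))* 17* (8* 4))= -63 / 1088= -0.06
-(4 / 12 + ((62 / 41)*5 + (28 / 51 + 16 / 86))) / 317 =-258631 / 9500807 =-0.03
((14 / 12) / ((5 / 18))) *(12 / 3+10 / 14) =99 / 5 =19.80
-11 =-11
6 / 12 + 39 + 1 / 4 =159 / 4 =39.75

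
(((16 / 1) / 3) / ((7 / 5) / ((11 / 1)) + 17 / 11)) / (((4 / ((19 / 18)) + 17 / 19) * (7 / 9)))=12540 / 14329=0.88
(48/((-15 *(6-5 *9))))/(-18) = -8/1755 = -0.00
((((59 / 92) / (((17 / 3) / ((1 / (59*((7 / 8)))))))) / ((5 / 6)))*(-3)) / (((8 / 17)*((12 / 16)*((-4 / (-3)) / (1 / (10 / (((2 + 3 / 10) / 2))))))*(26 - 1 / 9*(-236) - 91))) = 243 / 4886000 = 0.00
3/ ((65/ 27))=81/ 65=1.25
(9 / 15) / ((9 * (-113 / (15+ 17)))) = -32 / 1695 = -0.02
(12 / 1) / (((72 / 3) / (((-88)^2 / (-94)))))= -1936 / 47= -41.19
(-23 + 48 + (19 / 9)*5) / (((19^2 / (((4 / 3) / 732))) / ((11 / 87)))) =3520 / 155181987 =0.00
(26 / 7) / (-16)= -13 / 56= -0.23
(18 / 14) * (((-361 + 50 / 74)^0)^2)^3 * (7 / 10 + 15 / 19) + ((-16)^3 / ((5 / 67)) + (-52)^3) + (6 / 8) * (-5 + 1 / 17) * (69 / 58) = -12818535822 / 65569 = -195496.89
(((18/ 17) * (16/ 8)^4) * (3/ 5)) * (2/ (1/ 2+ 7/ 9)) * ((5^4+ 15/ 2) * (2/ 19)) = 342144/ 323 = 1059.27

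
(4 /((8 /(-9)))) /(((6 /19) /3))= -171 /4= -42.75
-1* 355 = -355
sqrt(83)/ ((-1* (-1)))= 9.11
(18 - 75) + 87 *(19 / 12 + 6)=2411 / 4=602.75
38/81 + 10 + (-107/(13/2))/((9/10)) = -8236/1053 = -7.82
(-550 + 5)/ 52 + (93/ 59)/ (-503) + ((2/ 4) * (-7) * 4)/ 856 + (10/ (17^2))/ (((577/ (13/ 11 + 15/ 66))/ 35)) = -1589721673539481/ 151440998156162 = -10.50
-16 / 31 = -0.52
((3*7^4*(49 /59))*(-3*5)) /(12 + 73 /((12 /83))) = -63530460 /365977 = -173.59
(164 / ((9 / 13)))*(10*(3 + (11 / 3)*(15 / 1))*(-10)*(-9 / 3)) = 12365600 / 3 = 4121866.67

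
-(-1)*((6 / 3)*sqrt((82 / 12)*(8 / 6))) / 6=sqrt(82) / 9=1.01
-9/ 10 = -0.90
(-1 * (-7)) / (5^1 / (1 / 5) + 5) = 7 / 30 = 0.23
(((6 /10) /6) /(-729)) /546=-0.00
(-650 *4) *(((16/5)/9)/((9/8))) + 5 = -66155/81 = -816.73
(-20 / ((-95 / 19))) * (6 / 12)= 2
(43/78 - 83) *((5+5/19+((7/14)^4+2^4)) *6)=-41692173/3952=-10549.64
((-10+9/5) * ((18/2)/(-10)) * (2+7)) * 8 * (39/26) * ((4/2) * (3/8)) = 29889/50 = 597.78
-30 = -30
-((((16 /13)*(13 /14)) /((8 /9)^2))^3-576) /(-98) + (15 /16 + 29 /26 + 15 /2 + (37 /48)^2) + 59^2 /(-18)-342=-1069406721679 /2013613056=-531.09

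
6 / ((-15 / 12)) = -24 / 5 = -4.80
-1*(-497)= 497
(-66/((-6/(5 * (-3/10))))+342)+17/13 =8497/26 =326.81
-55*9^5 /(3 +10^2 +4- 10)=-3247695 /97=-33481.39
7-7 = 0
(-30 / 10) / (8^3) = -3 / 512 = -0.01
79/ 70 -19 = -1251/ 70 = -17.87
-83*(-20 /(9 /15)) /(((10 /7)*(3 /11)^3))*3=7733110 /27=286411.48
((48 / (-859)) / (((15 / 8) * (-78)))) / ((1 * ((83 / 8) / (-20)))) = -2048 / 2780583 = -0.00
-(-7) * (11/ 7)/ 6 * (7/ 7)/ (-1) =-11/ 6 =-1.83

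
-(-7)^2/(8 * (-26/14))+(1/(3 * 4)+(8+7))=18.38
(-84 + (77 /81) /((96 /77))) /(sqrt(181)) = -647255 * sqrt(181) /1407456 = -6.19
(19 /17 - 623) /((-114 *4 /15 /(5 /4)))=66075 /2584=25.57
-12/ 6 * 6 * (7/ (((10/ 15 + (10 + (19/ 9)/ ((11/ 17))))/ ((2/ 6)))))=-396/ 197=-2.01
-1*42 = -42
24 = 24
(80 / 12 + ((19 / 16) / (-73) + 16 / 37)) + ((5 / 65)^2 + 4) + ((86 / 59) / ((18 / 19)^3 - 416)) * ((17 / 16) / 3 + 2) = 20393830927602095 / 1840518152461248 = 11.08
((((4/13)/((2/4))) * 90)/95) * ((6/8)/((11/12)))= 1296/2717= 0.48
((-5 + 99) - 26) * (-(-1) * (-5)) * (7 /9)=-2380 /9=-264.44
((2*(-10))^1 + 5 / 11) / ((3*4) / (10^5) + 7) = -5375000 / 1925033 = -2.79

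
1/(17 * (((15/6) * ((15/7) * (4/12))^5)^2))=0.27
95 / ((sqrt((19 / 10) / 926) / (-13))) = -27264.38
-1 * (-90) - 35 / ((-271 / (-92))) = 21170 / 271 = 78.12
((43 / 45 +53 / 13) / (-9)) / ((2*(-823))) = 1472 / 4333095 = 0.00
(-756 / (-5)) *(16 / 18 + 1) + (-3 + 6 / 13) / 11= 18549 / 65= 285.37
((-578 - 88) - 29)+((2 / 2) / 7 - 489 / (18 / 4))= -16874 / 21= -803.52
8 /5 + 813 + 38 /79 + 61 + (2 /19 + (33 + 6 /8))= 27316287 /30020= 909.94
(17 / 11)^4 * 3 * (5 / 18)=417605 / 87846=4.75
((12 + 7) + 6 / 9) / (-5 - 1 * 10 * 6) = -0.30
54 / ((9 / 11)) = 66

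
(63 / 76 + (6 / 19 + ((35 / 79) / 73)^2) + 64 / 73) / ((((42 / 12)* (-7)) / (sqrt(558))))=-15328705785* sqrt(62) / 61926934118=-1.95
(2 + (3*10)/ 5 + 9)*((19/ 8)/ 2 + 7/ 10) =32.09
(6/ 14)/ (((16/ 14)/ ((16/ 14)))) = 3/ 7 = 0.43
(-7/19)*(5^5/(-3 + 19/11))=34375/38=904.61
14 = 14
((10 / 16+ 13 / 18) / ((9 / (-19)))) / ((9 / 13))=-23959 / 5832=-4.11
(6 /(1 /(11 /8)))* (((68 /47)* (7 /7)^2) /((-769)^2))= 561 /27793967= 0.00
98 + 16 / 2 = 106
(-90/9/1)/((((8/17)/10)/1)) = -425/2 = -212.50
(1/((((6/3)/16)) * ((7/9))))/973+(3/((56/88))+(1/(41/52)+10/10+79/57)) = 133372937/15917307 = 8.38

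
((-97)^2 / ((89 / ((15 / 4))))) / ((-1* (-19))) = 141135 / 6764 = 20.87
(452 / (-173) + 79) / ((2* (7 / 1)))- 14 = -20693 / 2422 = -8.54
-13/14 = -0.93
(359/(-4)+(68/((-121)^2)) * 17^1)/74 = -5251495/4333736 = -1.21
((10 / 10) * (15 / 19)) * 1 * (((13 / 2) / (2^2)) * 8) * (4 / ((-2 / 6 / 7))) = -16380 / 19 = -862.11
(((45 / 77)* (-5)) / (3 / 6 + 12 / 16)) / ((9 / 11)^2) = -220 / 63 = -3.49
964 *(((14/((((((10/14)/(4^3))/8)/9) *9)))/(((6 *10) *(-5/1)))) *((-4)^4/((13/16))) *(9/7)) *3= -63682117632/1625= -39188995.47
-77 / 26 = -2.96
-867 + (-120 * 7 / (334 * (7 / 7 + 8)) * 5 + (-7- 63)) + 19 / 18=-2817649 / 3006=-937.34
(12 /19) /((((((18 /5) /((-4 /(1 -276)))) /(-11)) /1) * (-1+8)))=-8 /1995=-0.00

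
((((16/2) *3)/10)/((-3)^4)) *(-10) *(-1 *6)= 16/9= 1.78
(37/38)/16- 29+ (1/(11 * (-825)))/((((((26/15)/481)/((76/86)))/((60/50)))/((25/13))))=-1192672749/41124512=-29.00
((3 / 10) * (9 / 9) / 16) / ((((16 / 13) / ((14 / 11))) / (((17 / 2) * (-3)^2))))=41769 / 28160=1.48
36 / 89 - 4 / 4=-53 / 89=-0.60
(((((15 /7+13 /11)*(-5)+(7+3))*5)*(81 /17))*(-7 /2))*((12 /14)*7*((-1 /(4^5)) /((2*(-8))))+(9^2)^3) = 26447905400625 /90112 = 293500370.66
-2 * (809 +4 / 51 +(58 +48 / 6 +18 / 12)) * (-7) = 625877 / 51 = 12272.10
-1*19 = -19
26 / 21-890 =-18664 / 21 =-888.76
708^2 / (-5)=-501264 / 5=-100252.80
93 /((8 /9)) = 837 /8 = 104.62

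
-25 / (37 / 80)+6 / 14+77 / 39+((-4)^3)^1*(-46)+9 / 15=146108383 / 50505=2892.95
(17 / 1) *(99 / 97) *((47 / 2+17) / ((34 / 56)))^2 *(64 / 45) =905313024 / 8245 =109801.46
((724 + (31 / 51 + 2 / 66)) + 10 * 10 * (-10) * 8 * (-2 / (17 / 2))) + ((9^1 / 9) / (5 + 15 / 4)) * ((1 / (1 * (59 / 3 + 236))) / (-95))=3729833286818 / 1430704275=2606.99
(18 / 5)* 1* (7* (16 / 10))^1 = 1008 / 25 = 40.32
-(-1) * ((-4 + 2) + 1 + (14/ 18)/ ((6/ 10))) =0.30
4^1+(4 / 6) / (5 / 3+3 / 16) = 388 / 89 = 4.36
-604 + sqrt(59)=-596.32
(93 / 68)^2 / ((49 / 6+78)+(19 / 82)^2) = 43616907 / 2010557972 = 0.02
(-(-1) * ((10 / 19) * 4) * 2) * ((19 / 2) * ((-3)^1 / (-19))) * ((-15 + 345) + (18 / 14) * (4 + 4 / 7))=1974960 / 931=2121.33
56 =56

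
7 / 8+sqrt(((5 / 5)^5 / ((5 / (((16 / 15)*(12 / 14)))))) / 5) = 4*sqrt(70) / 175+7 / 8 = 1.07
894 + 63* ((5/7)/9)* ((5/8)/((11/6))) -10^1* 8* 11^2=-386509/44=-8784.30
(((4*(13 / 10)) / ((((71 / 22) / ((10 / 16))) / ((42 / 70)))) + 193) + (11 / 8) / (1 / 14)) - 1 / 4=150949 / 710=212.60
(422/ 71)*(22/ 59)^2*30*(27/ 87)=7.69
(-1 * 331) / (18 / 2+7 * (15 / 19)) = -22.79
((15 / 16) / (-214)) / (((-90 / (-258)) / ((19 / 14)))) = -817 / 47936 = -0.02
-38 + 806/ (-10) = -593/ 5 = -118.60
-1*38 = -38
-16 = -16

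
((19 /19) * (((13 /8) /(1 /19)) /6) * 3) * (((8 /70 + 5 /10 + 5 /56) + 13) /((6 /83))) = 2926.43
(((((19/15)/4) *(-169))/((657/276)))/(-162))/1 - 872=-871.86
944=944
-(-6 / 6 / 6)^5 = 1 / 7776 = 0.00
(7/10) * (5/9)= 7/18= 0.39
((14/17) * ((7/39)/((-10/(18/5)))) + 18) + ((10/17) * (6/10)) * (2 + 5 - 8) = 5718/325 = 17.59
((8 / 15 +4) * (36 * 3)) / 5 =2448 / 25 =97.92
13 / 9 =1.44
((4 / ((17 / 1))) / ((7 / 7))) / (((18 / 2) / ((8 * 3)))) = 32 / 51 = 0.63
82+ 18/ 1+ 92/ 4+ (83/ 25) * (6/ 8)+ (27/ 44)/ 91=3140556/ 25025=125.50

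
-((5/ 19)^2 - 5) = 1780/ 361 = 4.93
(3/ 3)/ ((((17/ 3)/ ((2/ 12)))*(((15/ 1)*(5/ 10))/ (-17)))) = -1/ 15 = -0.07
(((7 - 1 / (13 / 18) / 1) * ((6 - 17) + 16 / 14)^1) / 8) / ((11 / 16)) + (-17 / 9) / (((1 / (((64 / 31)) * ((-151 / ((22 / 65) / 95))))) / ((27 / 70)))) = 1977920586 / 31031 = 63740.15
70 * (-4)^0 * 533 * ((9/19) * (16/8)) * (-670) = -449958600/19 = -23682031.58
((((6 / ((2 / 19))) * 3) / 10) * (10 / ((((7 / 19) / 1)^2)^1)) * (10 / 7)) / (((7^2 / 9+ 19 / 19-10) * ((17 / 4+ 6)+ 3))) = -2777895 / 72716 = -38.20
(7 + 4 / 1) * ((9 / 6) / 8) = 33 / 16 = 2.06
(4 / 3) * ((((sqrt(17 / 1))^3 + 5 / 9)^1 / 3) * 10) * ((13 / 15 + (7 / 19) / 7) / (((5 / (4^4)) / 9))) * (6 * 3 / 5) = 1073152 / 285 + 54730752 * sqrt(17) / 475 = 478840.54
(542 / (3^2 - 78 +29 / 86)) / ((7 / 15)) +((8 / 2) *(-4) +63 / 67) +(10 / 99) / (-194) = -170075884690 / 5318996067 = -31.98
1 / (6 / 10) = 5 / 3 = 1.67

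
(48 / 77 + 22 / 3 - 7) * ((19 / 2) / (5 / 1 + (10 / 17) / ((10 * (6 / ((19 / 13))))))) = 1.81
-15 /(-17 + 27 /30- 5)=150 /211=0.71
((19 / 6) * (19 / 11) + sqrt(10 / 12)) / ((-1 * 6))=-361 / 396- sqrt(30) / 36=-1.06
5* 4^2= 80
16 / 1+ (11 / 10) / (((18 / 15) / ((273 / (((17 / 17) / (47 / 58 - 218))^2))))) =158843308705 / 13456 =11804645.42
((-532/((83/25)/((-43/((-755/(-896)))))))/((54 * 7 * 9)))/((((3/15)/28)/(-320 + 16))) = -311552819200/3045519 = -102298.76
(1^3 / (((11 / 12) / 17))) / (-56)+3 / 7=15 / 154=0.10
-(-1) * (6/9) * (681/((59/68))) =30872/59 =523.25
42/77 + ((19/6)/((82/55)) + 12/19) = 339437/102828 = 3.30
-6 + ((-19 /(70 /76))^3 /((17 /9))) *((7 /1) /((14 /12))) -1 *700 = -28589.82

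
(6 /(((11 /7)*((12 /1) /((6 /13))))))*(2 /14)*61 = 183 /143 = 1.28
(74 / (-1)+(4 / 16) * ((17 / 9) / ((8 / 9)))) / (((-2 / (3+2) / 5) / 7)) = 411425 / 64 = 6428.52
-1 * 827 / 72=-827 / 72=-11.49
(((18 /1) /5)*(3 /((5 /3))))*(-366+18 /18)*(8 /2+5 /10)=-53217 /5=-10643.40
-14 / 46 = -0.30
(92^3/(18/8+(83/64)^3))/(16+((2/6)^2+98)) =1837155483648/1192974497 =1539.98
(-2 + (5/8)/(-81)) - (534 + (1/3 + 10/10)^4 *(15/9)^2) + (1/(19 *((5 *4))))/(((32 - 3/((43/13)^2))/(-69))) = -17706053568713/32500540440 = -544.79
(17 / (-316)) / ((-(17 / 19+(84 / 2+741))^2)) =6137 / 70098670576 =0.00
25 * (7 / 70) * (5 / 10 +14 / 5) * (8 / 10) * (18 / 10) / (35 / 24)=7128 / 875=8.15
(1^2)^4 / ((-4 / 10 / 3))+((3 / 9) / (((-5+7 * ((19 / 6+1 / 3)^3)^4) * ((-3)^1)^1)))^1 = -13080013648337 / 1744001818686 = -7.50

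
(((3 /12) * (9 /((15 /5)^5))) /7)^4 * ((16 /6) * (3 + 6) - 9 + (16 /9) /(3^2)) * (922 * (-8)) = -567491 /1653682833936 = -0.00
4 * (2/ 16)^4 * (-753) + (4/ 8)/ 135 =-101143/ 138240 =-0.73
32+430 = 462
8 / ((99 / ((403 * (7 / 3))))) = 22568 / 297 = 75.99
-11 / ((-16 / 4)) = 11 / 4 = 2.75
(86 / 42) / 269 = 43 / 5649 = 0.01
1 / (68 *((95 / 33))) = 33 / 6460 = 0.01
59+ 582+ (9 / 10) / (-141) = 301267 / 470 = 640.99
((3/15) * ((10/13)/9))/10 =1/585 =0.00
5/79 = 0.06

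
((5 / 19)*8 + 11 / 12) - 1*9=-1363 / 228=-5.98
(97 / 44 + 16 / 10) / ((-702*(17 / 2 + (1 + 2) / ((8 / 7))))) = -31 / 63635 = -0.00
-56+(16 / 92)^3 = -681288 / 12167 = -55.99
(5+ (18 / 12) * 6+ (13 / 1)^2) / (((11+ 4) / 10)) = 122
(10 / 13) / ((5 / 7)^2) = 98 / 65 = 1.51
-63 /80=-0.79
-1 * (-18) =18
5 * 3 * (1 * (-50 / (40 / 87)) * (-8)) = 13050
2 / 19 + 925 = 925.11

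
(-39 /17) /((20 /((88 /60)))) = -143 /850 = -0.17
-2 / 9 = -0.22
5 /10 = 1 /2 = 0.50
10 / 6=5 / 3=1.67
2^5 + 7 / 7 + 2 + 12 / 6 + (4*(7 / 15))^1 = 583 / 15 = 38.87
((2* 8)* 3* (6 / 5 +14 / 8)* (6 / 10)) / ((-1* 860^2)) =-531 / 4622500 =-0.00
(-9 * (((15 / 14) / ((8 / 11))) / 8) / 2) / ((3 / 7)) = -495 / 256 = -1.93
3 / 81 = 1 / 27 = 0.04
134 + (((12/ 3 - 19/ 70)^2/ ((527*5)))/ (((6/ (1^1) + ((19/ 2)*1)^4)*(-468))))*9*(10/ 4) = 293331738367979/ 2189042824150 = 134.00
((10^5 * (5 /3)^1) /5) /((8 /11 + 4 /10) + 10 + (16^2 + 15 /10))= 11000000 /88647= 124.09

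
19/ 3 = 6.33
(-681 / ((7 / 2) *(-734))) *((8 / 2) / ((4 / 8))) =5448 / 2569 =2.12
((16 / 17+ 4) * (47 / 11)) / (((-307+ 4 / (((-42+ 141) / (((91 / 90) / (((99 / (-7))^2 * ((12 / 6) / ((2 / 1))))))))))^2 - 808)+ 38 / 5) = 0.00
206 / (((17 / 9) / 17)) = 1854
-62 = -62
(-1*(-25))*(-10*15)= -3750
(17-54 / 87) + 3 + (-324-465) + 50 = -20869 / 29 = -719.62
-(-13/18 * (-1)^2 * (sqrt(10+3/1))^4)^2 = -4826809/324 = -14897.56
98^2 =9604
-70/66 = -35/33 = -1.06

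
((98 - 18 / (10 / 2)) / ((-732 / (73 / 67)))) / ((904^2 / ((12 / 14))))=-4307 / 29224665680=-0.00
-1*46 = -46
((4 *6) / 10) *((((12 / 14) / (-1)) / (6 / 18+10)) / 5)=-0.04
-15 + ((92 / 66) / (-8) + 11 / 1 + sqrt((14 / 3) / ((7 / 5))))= -551 / 132 + sqrt(30) / 3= -2.35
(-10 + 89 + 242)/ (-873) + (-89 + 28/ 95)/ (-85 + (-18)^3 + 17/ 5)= -19219829/ 54493824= -0.35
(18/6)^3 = 27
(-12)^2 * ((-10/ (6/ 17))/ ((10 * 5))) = -408/ 5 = -81.60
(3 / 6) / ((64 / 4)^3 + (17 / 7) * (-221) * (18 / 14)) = 49 / 333782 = 0.00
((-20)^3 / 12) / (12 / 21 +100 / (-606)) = -1640.37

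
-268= -268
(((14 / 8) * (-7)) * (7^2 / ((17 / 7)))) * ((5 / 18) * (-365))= 30672775 / 1224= 25059.46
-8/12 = -2/3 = -0.67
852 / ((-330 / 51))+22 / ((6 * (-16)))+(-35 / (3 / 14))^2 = 210243337 / 7920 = 26545.88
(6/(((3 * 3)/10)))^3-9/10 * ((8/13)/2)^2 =6758056/22815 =296.21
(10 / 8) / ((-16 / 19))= -95 / 64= -1.48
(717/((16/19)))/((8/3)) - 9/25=1020573/3200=318.93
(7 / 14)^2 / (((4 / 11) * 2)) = 11 / 32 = 0.34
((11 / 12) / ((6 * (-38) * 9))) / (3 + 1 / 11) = -0.00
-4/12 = -1/3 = -0.33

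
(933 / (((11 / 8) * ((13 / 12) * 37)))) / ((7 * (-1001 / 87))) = -7792416 / 37074037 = -0.21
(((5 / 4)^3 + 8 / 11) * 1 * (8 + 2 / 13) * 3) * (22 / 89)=300033 / 18512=16.21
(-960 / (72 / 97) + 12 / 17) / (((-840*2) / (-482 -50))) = -313139 / 765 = -409.33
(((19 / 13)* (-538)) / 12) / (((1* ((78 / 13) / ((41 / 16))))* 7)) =-209551 / 52416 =-4.00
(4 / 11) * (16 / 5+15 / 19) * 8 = 11.61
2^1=2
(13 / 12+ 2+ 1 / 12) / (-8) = -19 / 48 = -0.40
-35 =-35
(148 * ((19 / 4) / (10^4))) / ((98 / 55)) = 7733 / 196000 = 0.04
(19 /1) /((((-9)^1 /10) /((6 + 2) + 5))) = -2470 /9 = -274.44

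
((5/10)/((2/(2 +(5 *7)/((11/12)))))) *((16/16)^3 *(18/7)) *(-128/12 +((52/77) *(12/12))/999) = -181321660/658119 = -275.52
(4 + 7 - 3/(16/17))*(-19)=-2375/16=-148.44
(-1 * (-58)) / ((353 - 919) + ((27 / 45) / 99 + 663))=4785 / 8003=0.60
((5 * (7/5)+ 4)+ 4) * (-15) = -225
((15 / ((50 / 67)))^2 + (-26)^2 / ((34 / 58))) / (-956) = -2647217 / 1625200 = -1.63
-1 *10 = -10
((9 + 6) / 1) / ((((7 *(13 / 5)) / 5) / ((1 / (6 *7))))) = 125 / 1274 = 0.10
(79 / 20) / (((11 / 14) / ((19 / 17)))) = 10507 / 1870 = 5.62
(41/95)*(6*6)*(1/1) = 1476/95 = 15.54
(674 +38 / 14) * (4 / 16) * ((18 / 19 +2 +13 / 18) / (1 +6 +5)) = 51.73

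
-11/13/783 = -11/10179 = -0.00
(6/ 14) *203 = 87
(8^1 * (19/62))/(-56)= -19/434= -0.04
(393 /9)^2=17161 /9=1906.78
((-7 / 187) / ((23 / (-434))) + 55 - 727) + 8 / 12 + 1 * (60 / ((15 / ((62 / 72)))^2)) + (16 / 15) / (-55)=-70071470639 / 104514300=-670.45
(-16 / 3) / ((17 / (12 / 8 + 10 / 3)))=-232 / 153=-1.52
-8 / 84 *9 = -6 / 7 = -0.86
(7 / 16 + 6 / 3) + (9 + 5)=263 / 16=16.44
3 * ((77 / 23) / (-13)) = -231 / 299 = -0.77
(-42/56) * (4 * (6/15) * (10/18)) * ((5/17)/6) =-5/153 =-0.03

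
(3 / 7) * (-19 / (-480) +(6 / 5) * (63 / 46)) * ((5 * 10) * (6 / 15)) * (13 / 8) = 241553 / 10304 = 23.44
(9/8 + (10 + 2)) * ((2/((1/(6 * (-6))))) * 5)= -4725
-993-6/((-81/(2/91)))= -2439797/2457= -993.00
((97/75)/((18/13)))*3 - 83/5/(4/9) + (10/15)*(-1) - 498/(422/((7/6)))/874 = -730611794/20746575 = -35.22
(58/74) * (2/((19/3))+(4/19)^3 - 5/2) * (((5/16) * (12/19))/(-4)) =12978225/154300064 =0.08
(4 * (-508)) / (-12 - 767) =2032 / 779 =2.61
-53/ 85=-0.62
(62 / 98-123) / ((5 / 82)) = -491672 / 245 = -2006.82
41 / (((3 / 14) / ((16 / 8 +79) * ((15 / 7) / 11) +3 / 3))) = 105944 / 33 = 3210.42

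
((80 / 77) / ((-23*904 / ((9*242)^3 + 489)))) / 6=-2459939105 / 28589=-86044.95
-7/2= -3.50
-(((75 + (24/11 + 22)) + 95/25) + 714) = -44934/55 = -816.98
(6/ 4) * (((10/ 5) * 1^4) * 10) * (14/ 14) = 30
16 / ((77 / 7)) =16 / 11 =1.45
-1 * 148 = -148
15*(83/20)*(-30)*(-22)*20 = 821700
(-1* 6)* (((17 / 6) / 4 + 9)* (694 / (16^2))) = -80851 / 512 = -157.91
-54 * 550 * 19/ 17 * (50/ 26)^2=-352687500/ 2873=-122759.31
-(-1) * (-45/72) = -5/8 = -0.62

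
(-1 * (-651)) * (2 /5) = 1302 /5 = 260.40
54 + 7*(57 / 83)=58.81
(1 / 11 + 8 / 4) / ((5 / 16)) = 368 / 55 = 6.69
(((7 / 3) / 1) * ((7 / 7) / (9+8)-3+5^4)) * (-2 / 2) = -24675 / 17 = -1451.47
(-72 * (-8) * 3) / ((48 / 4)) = 144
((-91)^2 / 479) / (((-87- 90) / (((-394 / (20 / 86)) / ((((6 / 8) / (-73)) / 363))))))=-2478481537532 / 423915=-5846647.41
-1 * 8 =-8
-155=-155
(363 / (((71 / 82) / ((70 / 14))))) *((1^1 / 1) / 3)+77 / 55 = 248547 / 355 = 700.13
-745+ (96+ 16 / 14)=-4535 / 7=-647.86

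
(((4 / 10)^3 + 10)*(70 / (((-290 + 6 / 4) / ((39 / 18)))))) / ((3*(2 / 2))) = -228956 / 129825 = -1.76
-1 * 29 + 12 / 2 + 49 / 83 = -1860 / 83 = -22.41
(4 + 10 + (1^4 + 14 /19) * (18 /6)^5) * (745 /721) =6172325 /13699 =450.57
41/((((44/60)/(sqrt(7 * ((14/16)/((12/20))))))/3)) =4305 * sqrt(30)/44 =535.90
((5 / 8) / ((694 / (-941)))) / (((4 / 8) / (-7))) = 32935 / 2776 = 11.86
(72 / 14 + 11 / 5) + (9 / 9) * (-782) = -774.66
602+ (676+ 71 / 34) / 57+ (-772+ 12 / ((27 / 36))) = -91799 / 646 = -142.10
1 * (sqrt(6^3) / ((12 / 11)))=11 * sqrt(6) / 2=13.47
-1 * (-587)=587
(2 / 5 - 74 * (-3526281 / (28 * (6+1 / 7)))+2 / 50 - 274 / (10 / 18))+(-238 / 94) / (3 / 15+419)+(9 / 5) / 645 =160611525840607 / 105900400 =1516628.13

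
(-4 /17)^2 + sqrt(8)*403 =16 /289 + 806*sqrt(2) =1139.91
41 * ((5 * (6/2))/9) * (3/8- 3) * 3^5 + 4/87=-30337303/696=-43588.08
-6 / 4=-1.50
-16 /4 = -4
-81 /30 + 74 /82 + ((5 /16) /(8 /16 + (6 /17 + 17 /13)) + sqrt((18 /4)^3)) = -517763 /313240 + 27 * sqrt(2) /4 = 7.89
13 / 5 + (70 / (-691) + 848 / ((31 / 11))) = 32495863 / 107105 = 303.40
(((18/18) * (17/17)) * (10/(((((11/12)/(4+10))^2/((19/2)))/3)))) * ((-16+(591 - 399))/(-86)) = -64350720/473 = -136048.03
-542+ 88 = -454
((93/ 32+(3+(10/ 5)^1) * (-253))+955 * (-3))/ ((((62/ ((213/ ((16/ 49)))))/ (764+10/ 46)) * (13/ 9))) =-541068451749/ 23552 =-22973354.78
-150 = -150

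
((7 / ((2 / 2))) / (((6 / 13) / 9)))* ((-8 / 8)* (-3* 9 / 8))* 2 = 7371 / 8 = 921.38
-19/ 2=-9.50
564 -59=505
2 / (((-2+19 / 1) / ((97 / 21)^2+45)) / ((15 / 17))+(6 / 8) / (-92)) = 53827360 / 7597467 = 7.08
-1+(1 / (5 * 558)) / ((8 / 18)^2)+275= 1359049 / 4960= 274.00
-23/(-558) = 23/558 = 0.04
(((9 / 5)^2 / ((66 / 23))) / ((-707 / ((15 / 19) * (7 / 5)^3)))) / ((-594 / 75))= 10143 / 23219900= 0.00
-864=-864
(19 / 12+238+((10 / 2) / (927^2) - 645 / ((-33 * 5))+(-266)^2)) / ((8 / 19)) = 51005967486241 / 302483808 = 168623.79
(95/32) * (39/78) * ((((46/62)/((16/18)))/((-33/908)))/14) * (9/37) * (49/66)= -31247685/71058944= -0.44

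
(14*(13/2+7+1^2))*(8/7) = 232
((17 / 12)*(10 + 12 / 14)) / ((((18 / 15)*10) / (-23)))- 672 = -176773 / 252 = -701.48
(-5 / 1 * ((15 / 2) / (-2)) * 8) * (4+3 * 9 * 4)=16800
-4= -4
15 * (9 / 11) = 135 / 11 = 12.27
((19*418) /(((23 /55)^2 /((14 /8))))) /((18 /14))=588601475 /9522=61814.90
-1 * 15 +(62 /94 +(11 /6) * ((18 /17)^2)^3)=-13338001538 /1134465743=-11.76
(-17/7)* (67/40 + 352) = -34357/40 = -858.92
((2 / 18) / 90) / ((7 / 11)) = 11 / 5670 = 0.00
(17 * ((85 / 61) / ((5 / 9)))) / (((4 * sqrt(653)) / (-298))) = -387549 * sqrt(653) / 79666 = -124.31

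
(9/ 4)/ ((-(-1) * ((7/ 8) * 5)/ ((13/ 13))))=18/ 35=0.51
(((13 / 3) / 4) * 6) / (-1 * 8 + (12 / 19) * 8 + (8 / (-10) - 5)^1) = -1235 / 1662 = -0.74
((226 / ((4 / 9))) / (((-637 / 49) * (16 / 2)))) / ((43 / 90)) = -45765 / 4472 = -10.23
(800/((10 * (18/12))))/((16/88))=293.33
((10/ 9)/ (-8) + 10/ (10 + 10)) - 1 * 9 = -311/ 36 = -8.64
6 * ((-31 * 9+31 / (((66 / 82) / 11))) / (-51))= -868 / 51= -17.02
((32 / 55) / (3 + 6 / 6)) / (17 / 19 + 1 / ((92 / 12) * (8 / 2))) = 13984 / 89155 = 0.16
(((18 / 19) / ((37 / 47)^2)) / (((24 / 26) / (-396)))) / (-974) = 8528949 / 12667357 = 0.67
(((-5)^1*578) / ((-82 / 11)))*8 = 127160 / 41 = 3101.46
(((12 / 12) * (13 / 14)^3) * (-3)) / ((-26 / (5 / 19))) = 2535 / 104272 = 0.02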